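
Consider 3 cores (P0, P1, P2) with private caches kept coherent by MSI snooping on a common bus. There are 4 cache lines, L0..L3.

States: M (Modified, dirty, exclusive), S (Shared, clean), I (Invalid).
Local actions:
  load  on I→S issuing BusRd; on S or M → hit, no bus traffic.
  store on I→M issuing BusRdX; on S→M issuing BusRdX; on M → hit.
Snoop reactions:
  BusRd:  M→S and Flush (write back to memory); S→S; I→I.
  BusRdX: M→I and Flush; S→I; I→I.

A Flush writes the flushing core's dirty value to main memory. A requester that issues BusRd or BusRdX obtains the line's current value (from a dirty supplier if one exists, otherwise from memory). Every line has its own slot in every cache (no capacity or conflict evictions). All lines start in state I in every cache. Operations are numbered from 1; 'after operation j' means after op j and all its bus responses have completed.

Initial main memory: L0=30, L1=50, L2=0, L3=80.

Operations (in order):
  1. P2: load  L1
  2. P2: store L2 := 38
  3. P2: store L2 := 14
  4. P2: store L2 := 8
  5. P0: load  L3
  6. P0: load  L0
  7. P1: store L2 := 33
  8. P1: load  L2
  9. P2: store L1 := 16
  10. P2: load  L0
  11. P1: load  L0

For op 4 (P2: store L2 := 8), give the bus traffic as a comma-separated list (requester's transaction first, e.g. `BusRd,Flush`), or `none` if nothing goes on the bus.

bus = none

  op1 P2: load  L1 → I/I/S on L1; bus BusRd; mem=50
  op2 P2: store L2 := 38 → I/I/M on L2; bus BusRdX; mem=0
  op3 P2: store L2 := 14 → I/I/M on L2; bus (none); mem=0
  op4 P2: store L2 := 8 → I/I/M on L2; bus (none); mem=0
  op5 P0: load  L3 → S/I/I on L3; bus BusRd; mem=80
  op6 P0: load  L0 → S/I/I on L0; bus BusRd; mem=30
  op7 P1: store L2 := 33 → I/M/I on L2; bus BusRdX Flush; mem=8
  op8 P1: load  L2 → I/M/I on L2; bus (none); mem=8
  op9 P2: store L1 := 16 → I/I/M on L1; bus BusRdX; mem=50
  op10 P2: load  L0 → S/I/S on L0; bus BusRd; mem=30
  op11 P1: load  L0 → S/S/S on L0; bus BusRd; mem=30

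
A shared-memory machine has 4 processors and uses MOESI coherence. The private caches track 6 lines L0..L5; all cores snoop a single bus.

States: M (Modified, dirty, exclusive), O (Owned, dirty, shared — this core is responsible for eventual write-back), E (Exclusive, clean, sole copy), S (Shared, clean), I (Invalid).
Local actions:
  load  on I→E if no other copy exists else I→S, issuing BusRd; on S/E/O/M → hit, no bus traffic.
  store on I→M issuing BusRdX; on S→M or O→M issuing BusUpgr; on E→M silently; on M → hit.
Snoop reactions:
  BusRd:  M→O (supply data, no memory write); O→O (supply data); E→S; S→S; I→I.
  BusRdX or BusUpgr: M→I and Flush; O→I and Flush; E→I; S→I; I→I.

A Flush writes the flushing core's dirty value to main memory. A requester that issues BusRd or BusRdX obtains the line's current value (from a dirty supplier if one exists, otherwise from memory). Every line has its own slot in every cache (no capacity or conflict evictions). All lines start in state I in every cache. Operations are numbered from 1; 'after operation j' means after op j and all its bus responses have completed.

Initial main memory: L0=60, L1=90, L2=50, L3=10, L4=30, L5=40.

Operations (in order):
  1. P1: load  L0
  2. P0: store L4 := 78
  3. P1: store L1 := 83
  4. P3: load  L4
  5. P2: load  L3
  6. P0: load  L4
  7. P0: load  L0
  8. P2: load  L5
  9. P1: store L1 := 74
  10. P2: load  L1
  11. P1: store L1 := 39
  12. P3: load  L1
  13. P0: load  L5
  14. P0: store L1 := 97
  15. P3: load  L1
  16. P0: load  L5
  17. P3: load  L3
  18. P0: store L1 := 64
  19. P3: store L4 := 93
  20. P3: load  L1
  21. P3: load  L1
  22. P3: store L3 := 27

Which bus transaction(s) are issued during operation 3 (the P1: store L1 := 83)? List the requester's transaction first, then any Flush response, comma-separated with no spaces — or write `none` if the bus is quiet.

bus = BusRdX

1. P1: load  L0  bus=[BusRd]  L0: P0=I P1=E P2=I P3=I  mem[L0]=60
2. P0: store L4 := 78  bus=[BusRdX]  L4: P0=M P1=I P2=I P3=I  mem[L4]=30
3. P1: store L1 := 83  bus=[BusRdX]  L1: P0=I P1=M P2=I P3=I  mem[L1]=90
4. P3: load  L4  bus=[BusRd]  L4: P0=O P1=I P2=I P3=S  mem[L4]=30
5. P2: load  L3  bus=[BusRd]  L3: P0=I P1=I P2=E P3=I  mem[L3]=10
6. P0: load  L4  bus=[-]  L4: P0=O P1=I P2=I P3=S  mem[L4]=30
7. P0: load  L0  bus=[BusRd]  L0: P0=S P1=S P2=I P3=I  mem[L0]=60
8. P2: load  L5  bus=[BusRd]  L5: P0=I P1=I P2=E P3=I  mem[L5]=40
9. P1: store L1 := 74  bus=[-]  L1: P0=I P1=M P2=I P3=I  mem[L1]=90
10. P2: load  L1  bus=[BusRd]  L1: P0=I P1=O P2=S P3=I  mem[L1]=90
11. P1: store L1 := 39  bus=[BusUpgr]  L1: P0=I P1=M P2=I P3=I  mem[L1]=90
12. P3: load  L1  bus=[BusRd]  L1: P0=I P1=O P2=I P3=S  mem[L1]=90
13. P0: load  L5  bus=[BusRd]  L5: P0=S P1=I P2=S P3=I  mem[L5]=40
14. P0: store L1 := 97  bus=[BusRdX,Flush]  L1: P0=M P1=I P2=I P3=I  mem[L1]=39
15. P3: load  L1  bus=[BusRd]  L1: P0=O P1=I P2=I P3=S  mem[L1]=39
16. P0: load  L5  bus=[-]  L5: P0=S P1=I P2=S P3=I  mem[L5]=40
17. P3: load  L3  bus=[BusRd]  L3: P0=I P1=I P2=S P3=S  mem[L3]=10
18. P0: store L1 := 64  bus=[BusUpgr]  L1: P0=M P1=I P2=I P3=I  mem[L1]=39
19. P3: store L4 := 93  bus=[BusUpgr,Flush]  L4: P0=I P1=I P2=I P3=M  mem[L4]=78
20. P3: load  L1  bus=[BusRd]  L1: P0=O P1=I P2=I P3=S  mem[L1]=39
21. P3: load  L1  bus=[-]  L1: P0=O P1=I P2=I P3=S  mem[L1]=39
22. P3: store L3 := 27  bus=[BusUpgr]  L3: P0=I P1=I P2=I P3=M  mem[L3]=10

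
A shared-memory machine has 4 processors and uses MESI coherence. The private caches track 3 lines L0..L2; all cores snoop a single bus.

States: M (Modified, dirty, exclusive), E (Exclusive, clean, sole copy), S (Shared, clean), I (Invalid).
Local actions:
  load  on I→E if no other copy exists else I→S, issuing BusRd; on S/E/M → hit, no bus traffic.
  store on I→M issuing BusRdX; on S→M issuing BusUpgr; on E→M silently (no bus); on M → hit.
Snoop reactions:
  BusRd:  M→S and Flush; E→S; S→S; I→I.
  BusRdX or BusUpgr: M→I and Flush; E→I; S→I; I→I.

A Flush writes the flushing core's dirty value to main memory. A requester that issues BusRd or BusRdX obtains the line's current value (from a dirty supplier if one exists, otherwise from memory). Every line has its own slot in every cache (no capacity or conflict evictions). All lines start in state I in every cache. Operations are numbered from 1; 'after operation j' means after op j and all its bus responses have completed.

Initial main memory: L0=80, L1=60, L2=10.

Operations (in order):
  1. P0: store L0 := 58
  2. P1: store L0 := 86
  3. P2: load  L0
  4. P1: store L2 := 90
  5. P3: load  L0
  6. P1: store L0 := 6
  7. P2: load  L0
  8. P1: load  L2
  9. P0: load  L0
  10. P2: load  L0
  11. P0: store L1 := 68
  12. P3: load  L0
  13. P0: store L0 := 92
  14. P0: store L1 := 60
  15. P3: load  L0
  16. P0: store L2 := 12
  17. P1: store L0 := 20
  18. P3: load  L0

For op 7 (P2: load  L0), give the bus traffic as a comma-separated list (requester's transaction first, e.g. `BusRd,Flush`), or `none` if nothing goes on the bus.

[1] P0: store L0 := 58 | P0:M(58), P1:I, P2:I, P3:I | bus: BusRdX
[2] P1: store L0 := 86 | P0:I, P1:M(86), P2:I, P3:I | bus: BusRdX,Flush
[3] P2: load  L0 | P0:I, P1:S(86), P2:S(86), P3:I | bus: BusRd,Flush
[4] P1: store L2 := 90 | P0:I, P1:M(90), P2:I, P3:I | bus: BusRdX
[5] P3: load  L0 | P0:I, P1:S(86), P2:S(86), P3:S(86) | bus: BusRd
[6] P1: store L0 := 6 | P0:I, P1:M(6), P2:I, P3:I | bus: BusUpgr
[7] P2: load  L0 | P0:I, P1:S(6), P2:S(6), P3:I | bus: BusRd,Flush
[8] P1: load  L2 | P0:I, P1:M(90), P2:I, P3:I | bus: none
[9] P0: load  L0 | P0:S(6), P1:S(6), P2:S(6), P3:I | bus: BusRd
[10] P2: load  L0 | P0:S(6), P1:S(6), P2:S(6), P3:I | bus: none
[11] P0: store L1 := 68 | P0:M(68), P1:I, P2:I, P3:I | bus: BusRdX
[12] P3: load  L0 | P0:S(6), P1:S(6), P2:S(6), P3:S(6) | bus: BusRd
[13] P0: store L0 := 92 | P0:M(92), P1:I, P2:I, P3:I | bus: BusUpgr
[14] P0: store L1 := 60 | P0:M(60), P1:I, P2:I, P3:I | bus: none
[15] P3: load  L0 | P0:S(92), P1:I, P2:I, P3:S(92) | bus: BusRd,Flush
[16] P0: store L2 := 12 | P0:M(12), P1:I, P2:I, P3:I | bus: BusRdX,Flush
[17] P1: store L0 := 20 | P0:I, P1:M(20), P2:I, P3:I | bus: BusRdX
[18] P3: load  L0 | P0:I, P1:S(20), P2:I, P3:S(20) | bus: BusRd,Flush

bus = BusRd,Flush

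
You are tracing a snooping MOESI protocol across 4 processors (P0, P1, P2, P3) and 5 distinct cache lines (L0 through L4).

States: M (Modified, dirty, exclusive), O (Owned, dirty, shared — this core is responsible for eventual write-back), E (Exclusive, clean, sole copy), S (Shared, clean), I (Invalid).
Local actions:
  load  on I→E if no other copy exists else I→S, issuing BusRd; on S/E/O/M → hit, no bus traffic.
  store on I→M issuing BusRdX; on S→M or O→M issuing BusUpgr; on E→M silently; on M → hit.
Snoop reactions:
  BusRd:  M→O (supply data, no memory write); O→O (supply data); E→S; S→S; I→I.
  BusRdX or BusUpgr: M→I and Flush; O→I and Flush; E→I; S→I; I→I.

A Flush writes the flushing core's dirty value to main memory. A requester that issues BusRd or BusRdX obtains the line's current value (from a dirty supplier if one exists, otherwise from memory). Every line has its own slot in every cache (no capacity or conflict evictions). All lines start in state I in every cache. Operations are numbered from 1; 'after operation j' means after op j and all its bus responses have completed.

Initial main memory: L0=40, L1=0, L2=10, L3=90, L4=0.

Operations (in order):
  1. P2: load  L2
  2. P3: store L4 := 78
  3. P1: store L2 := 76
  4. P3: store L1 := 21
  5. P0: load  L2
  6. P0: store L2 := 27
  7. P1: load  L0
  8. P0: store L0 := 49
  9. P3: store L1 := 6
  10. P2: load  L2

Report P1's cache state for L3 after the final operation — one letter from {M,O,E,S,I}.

state = I

step 1: P2: load  L2  ⟶  IIEI  (L2)  txn=BusRd  M[L2]=10
step 2: P3: store L4 := 78  ⟶  IIIM  (L4)  txn=BusRdX  M[L4]=0
step 3: P1: store L2 := 76  ⟶  IMII  (L2)  txn=BusRdX  M[L2]=10
step 4: P3: store L1 := 21  ⟶  IIIM  (L1)  txn=BusRdX  M[L1]=0
step 5: P0: load  L2  ⟶  SOII  (L2)  txn=BusRd  M[L2]=10
step 6: P0: store L2 := 27  ⟶  MIII  (L2)  txn=BusUpgr+Flush  M[L2]=76
step 7: P1: load  L0  ⟶  IEII  (L0)  txn=BusRd  M[L0]=40
step 8: P0: store L0 := 49  ⟶  MIII  (L0)  txn=BusRdX  M[L0]=40
step 9: P3: store L1 := 6  ⟶  IIIM  (L1)  txn=∅  M[L1]=0
step 10: P2: load  L2  ⟶  OISI  (L2)  txn=BusRd  M[L2]=76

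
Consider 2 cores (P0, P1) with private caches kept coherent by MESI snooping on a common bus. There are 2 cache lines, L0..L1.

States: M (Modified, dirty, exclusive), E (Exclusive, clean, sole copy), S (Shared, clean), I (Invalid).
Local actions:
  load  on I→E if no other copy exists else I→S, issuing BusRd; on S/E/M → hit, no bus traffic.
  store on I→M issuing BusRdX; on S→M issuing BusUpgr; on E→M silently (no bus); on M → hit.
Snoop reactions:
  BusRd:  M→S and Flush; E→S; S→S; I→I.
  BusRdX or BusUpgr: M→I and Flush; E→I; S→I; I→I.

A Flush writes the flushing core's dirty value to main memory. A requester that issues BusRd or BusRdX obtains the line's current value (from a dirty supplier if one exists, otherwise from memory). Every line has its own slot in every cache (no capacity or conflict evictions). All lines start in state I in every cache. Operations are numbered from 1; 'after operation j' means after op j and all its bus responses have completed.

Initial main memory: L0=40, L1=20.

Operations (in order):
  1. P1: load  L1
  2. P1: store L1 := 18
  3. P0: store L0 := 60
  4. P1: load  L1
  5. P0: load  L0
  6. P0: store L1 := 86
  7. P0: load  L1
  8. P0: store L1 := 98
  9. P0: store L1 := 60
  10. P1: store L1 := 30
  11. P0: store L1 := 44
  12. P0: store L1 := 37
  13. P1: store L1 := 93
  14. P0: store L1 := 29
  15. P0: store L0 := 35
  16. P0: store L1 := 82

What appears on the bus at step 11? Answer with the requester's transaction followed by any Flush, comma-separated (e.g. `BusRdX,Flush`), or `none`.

bus = BusRdX,Flush

  op1 P1: load  L1 → I/E on L1; bus BusRd; mem=20
  op2 P1: store L1 := 18 → I/M on L1; bus (none); mem=20
  op3 P0: store L0 := 60 → M/I on L0; bus BusRdX; mem=40
  op4 P1: load  L1 → I/M on L1; bus (none); mem=20
  op5 P0: load  L0 → M/I on L0; bus (none); mem=40
  op6 P0: store L1 := 86 → M/I on L1; bus BusRdX Flush; mem=18
  op7 P0: load  L1 → M/I on L1; bus (none); mem=18
  op8 P0: store L1 := 98 → M/I on L1; bus (none); mem=18
  op9 P0: store L1 := 60 → M/I on L1; bus (none); mem=18
  op10 P1: store L1 := 30 → I/M on L1; bus BusRdX Flush; mem=60
  op11 P0: store L1 := 44 → M/I on L1; bus BusRdX Flush; mem=30
  op12 P0: store L1 := 37 → M/I on L1; bus (none); mem=30
  op13 P1: store L1 := 93 → I/M on L1; bus BusRdX Flush; mem=37
  op14 P0: store L1 := 29 → M/I on L1; bus BusRdX Flush; mem=93
  op15 P0: store L0 := 35 → M/I on L0; bus (none); mem=40
  op16 P0: store L1 := 82 → M/I on L1; bus (none); mem=93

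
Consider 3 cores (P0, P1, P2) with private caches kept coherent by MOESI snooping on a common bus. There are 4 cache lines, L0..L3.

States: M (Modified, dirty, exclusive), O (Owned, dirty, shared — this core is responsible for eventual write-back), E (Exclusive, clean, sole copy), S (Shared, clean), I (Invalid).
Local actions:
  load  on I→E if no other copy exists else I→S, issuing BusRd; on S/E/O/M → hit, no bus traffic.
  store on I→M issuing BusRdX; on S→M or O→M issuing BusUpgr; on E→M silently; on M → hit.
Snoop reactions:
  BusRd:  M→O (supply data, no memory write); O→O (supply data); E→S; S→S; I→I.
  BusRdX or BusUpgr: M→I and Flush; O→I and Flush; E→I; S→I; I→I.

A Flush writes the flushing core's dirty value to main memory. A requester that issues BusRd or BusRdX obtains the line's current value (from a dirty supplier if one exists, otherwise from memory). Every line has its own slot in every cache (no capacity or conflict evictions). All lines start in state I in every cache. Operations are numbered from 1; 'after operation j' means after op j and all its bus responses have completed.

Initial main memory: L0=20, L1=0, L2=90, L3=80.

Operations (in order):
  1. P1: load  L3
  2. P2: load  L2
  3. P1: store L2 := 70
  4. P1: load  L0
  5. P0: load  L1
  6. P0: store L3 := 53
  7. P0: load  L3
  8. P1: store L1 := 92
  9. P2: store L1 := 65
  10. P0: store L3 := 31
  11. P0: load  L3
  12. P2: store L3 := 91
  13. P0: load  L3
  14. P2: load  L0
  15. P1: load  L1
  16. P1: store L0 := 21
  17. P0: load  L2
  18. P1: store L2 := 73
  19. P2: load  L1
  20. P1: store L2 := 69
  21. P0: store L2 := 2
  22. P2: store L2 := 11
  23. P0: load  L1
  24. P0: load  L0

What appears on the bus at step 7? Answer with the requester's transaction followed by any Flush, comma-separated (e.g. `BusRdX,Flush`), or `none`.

bus = none

[1] P1: load  L3 | P0:I, P1:E(80), P2:I | bus: BusRd
[2] P2: load  L2 | P0:I, P1:I, P2:E(90) | bus: BusRd
[3] P1: store L2 := 70 | P0:I, P1:M(70), P2:I | bus: BusRdX
[4] P1: load  L0 | P0:I, P1:E(20), P2:I | bus: BusRd
[5] P0: load  L1 | P0:E(0), P1:I, P2:I | bus: BusRd
[6] P0: store L3 := 53 | P0:M(53), P1:I, P2:I | bus: BusRdX
[7] P0: load  L3 | P0:M(53), P1:I, P2:I | bus: none
[8] P1: store L1 := 92 | P0:I, P1:M(92), P2:I | bus: BusRdX
[9] P2: store L1 := 65 | P0:I, P1:I, P2:M(65) | bus: BusRdX,Flush
[10] P0: store L3 := 31 | P0:M(31), P1:I, P2:I | bus: none
[11] P0: load  L3 | P0:M(31), P1:I, P2:I | bus: none
[12] P2: store L3 := 91 | P0:I, P1:I, P2:M(91) | bus: BusRdX,Flush
[13] P0: load  L3 | P0:S(91), P1:I, P2:O(91) | bus: BusRd
[14] P2: load  L0 | P0:I, P1:S(20), P2:S(20) | bus: BusRd
[15] P1: load  L1 | P0:I, P1:S(65), P2:O(65) | bus: BusRd
[16] P1: store L0 := 21 | P0:I, P1:M(21), P2:I | bus: BusUpgr
[17] P0: load  L2 | P0:S(70), P1:O(70), P2:I | bus: BusRd
[18] P1: store L2 := 73 | P0:I, P1:M(73), P2:I | bus: BusUpgr
[19] P2: load  L1 | P0:I, P1:S(65), P2:O(65) | bus: none
[20] P1: store L2 := 69 | P0:I, P1:M(69), P2:I | bus: none
[21] P0: store L2 := 2 | P0:M(2), P1:I, P2:I | bus: BusRdX,Flush
[22] P2: store L2 := 11 | P0:I, P1:I, P2:M(11) | bus: BusRdX,Flush
[23] P0: load  L1 | P0:S(65), P1:S(65), P2:O(65) | bus: BusRd
[24] P0: load  L0 | P0:S(21), P1:O(21), P2:I | bus: BusRd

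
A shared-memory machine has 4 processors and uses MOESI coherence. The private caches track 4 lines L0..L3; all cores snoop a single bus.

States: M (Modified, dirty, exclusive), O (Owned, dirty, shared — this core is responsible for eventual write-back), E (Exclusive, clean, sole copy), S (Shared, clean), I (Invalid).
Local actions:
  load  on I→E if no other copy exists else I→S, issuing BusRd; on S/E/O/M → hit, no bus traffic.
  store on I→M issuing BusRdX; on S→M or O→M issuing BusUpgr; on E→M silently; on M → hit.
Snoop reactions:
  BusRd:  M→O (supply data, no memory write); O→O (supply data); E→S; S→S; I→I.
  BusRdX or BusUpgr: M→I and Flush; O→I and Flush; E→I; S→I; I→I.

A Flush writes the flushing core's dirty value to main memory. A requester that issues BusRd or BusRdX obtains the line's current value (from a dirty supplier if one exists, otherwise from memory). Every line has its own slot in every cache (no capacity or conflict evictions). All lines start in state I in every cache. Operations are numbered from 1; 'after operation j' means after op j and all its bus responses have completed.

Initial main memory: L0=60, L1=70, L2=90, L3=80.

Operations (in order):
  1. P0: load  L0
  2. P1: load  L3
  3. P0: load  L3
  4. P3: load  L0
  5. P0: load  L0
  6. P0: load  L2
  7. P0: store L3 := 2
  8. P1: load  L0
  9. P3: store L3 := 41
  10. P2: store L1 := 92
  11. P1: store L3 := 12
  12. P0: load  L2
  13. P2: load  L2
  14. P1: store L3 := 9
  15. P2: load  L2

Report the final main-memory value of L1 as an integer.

  op1 P0: load  L0 → E/I/I/I on L0; bus BusRd; mem=60
  op2 P1: load  L3 → I/E/I/I on L3; bus BusRd; mem=80
  op3 P0: load  L3 → S/S/I/I on L3; bus BusRd; mem=80
  op4 P3: load  L0 → S/I/I/S on L0; bus BusRd; mem=60
  op5 P0: load  L0 → S/I/I/S on L0; bus (none); mem=60
  op6 P0: load  L2 → E/I/I/I on L2; bus BusRd; mem=90
  op7 P0: store L3 := 2 → M/I/I/I on L3; bus BusUpgr; mem=80
  op8 P1: load  L0 → S/S/I/S on L0; bus BusRd; mem=60
  op9 P3: store L3 := 41 → I/I/I/M on L3; bus BusRdX Flush; mem=2
  op10 P2: store L1 := 92 → I/I/M/I on L1; bus BusRdX; mem=70
  op11 P1: store L3 := 12 → I/M/I/I on L3; bus BusRdX Flush; mem=41
  op12 P0: load  L2 → E/I/I/I on L2; bus (none); mem=90
  op13 P2: load  L2 → S/I/S/I on L2; bus BusRd; mem=90
  op14 P1: store L3 := 9 → I/M/I/I on L3; bus (none); mem=41
  op15 P2: load  L2 → S/I/S/I on L2; bus (none); mem=90

memory[L1] = 70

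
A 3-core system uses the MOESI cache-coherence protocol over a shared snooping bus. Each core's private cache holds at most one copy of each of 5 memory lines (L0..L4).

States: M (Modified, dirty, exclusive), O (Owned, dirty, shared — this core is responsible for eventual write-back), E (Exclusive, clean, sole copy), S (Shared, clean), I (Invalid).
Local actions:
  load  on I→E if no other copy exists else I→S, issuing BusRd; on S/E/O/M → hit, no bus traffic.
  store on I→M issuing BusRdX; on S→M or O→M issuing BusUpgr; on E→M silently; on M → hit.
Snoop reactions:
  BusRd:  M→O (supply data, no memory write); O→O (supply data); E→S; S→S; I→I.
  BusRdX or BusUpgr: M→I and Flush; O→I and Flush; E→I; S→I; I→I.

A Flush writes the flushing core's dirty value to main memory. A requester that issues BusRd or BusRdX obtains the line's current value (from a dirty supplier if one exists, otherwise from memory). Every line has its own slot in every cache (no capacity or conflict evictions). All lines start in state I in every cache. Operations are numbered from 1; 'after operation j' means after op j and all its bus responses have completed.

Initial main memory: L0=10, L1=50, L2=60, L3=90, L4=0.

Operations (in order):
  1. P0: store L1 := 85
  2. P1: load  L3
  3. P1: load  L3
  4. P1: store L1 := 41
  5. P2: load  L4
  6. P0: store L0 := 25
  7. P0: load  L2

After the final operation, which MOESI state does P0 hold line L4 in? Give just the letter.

1. P0: store L1 := 85  bus=[BusRdX]  L1: P0=M P1=I P2=I  mem[L1]=50
2. P1: load  L3  bus=[BusRd]  L3: P0=I P1=E P2=I  mem[L3]=90
3. P1: load  L3  bus=[-]  L3: P0=I P1=E P2=I  mem[L3]=90
4. P1: store L1 := 41  bus=[BusRdX,Flush]  L1: P0=I P1=M P2=I  mem[L1]=85
5. P2: load  L4  bus=[BusRd]  L4: P0=I P1=I P2=E  mem[L4]=0
6. P0: store L0 := 25  bus=[BusRdX]  L0: P0=M P1=I P2=I  mem[L0]=10
7. P0: load  L2  bus=[BusRd]  L2: P0=E P1=I P2=I  mem[L2]=60

state = I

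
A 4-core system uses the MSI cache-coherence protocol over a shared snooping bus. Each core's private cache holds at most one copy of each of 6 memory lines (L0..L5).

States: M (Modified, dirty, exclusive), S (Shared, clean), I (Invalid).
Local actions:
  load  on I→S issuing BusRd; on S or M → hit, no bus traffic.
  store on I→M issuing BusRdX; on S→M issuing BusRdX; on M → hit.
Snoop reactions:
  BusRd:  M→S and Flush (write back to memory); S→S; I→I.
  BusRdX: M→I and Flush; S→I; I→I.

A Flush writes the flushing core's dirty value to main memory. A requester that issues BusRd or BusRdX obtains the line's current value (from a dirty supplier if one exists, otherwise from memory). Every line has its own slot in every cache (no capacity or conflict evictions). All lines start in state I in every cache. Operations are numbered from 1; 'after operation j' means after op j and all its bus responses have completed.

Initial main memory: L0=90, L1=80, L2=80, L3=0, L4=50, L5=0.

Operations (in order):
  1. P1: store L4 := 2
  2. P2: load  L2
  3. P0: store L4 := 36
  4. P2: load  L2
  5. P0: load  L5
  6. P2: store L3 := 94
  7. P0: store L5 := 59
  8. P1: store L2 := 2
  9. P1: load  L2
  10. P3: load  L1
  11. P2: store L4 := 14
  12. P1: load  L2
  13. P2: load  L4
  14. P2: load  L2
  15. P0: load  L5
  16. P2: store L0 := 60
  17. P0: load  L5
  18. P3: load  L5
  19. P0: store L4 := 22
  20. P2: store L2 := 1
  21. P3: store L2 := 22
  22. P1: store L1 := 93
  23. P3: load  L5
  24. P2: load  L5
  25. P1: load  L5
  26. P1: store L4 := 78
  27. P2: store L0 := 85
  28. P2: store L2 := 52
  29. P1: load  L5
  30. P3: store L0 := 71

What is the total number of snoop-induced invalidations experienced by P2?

1. P1: store L4 := 2  bus=[BusRdX]  L4: P0=I P1=M P2=I P3=I  mem[L4]=50
2. P2: load  L2  bus=[BusRd]  L2: P0=I P1=I P2=S P3=I  mem[L2]=80
3. P0: store L4 := 36  bus=[BusRdX,Flush]  L4: P0=M P1=I P2=I P3=I  mem[L4]=2
4. P2: load  L2  bus=[-]  L2: P0=I P1=I P2=S P3=I  mem[L2]=80
5. P0: load  L5  bus=[BusRd]  L5: P0=S P1=I P2=I P3=I  mem[L5]=0
6. P2: store L3 := 94  bus=[BusRdX]  L3: P0=I P1=I P2=M P3=I  mem[L3]=0
7. P0: store L5 := 59  bus=[BusRdX]  L5: P0=M P1=I P2=I P3=I  mem[L5]=0
8. P1: store L2 := 2  bus=[BusRdX]  L2: P0=I P1=M P2=I P3=I  mem[L2]=80
9. P1: load  L2  bus=[-]  L2: P0=I P1=M P2=I P3=I  mem[L2]=80
10. P3: load  L1  bus=[BusRd]  L1: P0=I P1=I P2=I P3=S  mem[L1]=80
11. P2: store L4 := 14  bus=[BusRdX,Flush]  L4: P0=I P1=I P2=M P3=I  mem[L4]=36
12. P1: load  L2  bus=[-]  L2: P0=I P1=M P2=I P3=I  mem[L2]=80
13. P2: load  L4  bus=[-]  L4: P0=I P1=I P2=M P3=I  mem[L4]=36
14. P2: load  L2  bus=[BusRd,Flush]  L2: P0=I P1=S P2=S P3=I  mem[L2]=2
15. P0: load  L5  bus=[-]  L5: P0=M P1=I P2=I P3=I  mem[L5]=0
16. P2: store L0 := 60  bus=[BusRdX]  L0: P0=I P1=I P2=M P3=I  mem[L0]=90
17. P0: load  L5  bus=[-]  L5: P0=M P1=I P2=I P3=I  mem[L5]=0
18. P3: load  L5  bus=[BusRd,Flush]  L5: P0=S P1=I P2=I P3=S  mem[L5]=59
19. P0: store L4 := 22  bus=[BusRdX,Flush]  L4: P0=M P1=I P2=I P3=I  mem[L4]=14
20. P2: store L2 := 1  bus=[BusRdX]  L2: P0=I P1=I P2=M P3=I  mem[L2]=2
21. P3: store L2 := 22  bus=[BusRdX,Flush]  L2: P0=I P1=I P2=I P3=M  mem[L2]=1
22. P1: store L1 := 93  bus=[BusRdX]  L1: P0=I P1=M P2=I P3=I  mem[L1]=80
23. P3: load  L5  bus=[-]  L5: P0=S P1=I P2=I P3=S  mem[L5]=59
24. P2: load  L5  bus=[BusRd]  L5: P0=S P1=I P2=S P3=S  mem[L5]=59
25. P1: load  L5  bus=[BusRd]  L5: P0=S P1=S P2=S P3=S  mem[L5]=59
26. P1: store L4 := 78  bus=[BusRdX,Flush]  L4: P0=I P1=M P2=I P3=I  mem[L4]=22
27. P2: store L0 := 85  bus=[-]  L0: P0=I P1=I P2=M P3=I  mem[L0]=90
28. P2: store L2 := 52  bus=[BusRdX,Flush]  L2: P0=I P1=I P2=M P3=I  mem[L2]=22
29. P1: load  L5  bus=[-]  L5: P0=S P1=S P2=S P3=S  mem[L5]=59
30. P3: store L0 := 71  bus=[BusRdX,Flush]  L0: P0=I P1=I P2=I P3=M  mem[L0]=85

invalidations = 4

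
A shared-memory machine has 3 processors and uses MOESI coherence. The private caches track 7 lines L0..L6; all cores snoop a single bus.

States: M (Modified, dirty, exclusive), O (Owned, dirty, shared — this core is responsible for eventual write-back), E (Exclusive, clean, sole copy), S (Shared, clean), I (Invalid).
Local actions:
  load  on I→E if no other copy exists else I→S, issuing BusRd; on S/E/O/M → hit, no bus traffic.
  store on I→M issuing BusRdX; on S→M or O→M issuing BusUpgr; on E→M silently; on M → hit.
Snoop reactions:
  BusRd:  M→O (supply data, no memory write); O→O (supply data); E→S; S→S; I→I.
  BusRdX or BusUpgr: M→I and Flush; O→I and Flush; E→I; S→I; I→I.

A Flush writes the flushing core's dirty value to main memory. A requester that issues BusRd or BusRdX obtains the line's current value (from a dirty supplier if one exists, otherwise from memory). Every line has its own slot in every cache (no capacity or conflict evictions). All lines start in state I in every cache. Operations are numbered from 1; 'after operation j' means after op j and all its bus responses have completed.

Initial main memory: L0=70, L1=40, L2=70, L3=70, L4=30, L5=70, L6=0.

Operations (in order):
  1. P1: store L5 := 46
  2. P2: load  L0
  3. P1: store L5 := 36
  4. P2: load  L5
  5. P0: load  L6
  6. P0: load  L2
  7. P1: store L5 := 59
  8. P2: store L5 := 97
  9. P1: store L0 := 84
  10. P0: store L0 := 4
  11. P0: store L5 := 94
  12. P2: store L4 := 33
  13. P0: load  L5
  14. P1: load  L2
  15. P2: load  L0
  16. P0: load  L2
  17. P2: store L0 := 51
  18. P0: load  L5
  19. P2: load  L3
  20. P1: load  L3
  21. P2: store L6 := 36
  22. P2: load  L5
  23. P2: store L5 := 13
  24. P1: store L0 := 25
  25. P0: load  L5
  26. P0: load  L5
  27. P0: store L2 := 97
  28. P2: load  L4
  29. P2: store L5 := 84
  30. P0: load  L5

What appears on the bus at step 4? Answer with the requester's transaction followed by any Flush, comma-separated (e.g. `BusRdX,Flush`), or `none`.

1. P1: store L5 := 46  bus=[BusRdX]  L5: P0=I P1=M P2=I  mem[L5]=70
2. P2: load  L0  bus=[BusRd]  L0: P0=I P1=I P2=E  mem[L0]=70
3. P1: store L5 := 36  bus=[-]  L5: P0=I P1=M P2=I  mem[L5]=70
4. P2: load  L5  bus=[BusRd]  L5: P0=I P1=O P2=S  mem[L5]=70
5. P0: load  L6  bus=[BusRd]  L6: P0=E P1=I P2=I  mem[L6]=0
6. P0: load  L2  bus=[BusRd]  L2: P0=E P1=I P2=I  mem[L2]=70
7. P1: store L5 := 59  bus=[BusUpgr]  L5: P0=I P1=M P2=I  mem[L5]=70
8. P2: store L5 := 97  bus=[BusRdX,Flush]  L5: P0=I P1=I P2=M  mem[L5]=59
9. P1: store L0 := 84  bus=[BusRdX]  L0: P0=I P1=M P2=I  mem[L0]=70
10. P0: store L0 := 4  bus=[BusRdX,Flush]  L0: P0=M P1=I P2=I  mem[L0]=84
11. P0: store L5 := 94  bus=[BusRdX,Flush]  L5: P0=M P1=I P2=I  mem[L5]=97
12. P2: store L4 := 33  bus=[BusRdX]  L4: P0=I P1=I P2=M  mem[L4]=30
13. P0: load  L5  bus=[-]  L5: P0=M P1=I P2=I  mem[L5]=97
14. P1: load  L2  bus=[BusRd]  L2: P0=S P1=S P2=I  mem[L2]=70
15. P2: load  L0  bus=[BusRd]  L0: P0=O P1=I P2=S  mem[L0]=84
16. P0: load  L2  bus=[-]  L2: P0=S P1=S P2=I  mem[L2]=70
17. P2: store L0 := 51  bus=[BusUpgr,Flush]  L0: P0=I P1=I P2=M  mem[L0]=4
18. P0: load  L5  bus=[-]  L5: P0=M P1=I P2=I  mem[L5]=97
19. P2: load  L3  bus=[BusRd]  L3: P0=I P1=I P2=E  mem[L3]=70
20. P1: load  L3  bus=[BusRd]  L3: P0=I P1=S P2=S  mem[L3]=70
21. P2: store L6 := 36  bus=[BusRdX]  L6: P0=I P1=I P2=M  mem[L6]=0
22. P2: load  L5  bus=[BusRd]  L5: P0=O P1=I P2=S  mem[L5]=97
23. P2: store L5 := 13  bus=[BusUpgr,Flush]  L5: P0=I P1=I P2=M  mem[L5]=94
24. P1: store L0 := 25  bus=[BusRdX,Flush]  L0: P0=I P1=M P2=I  mem[L0]=51
25. P0: load  L5  bus=[BusRd]  L5: P0=S P1=I P2=O  mem[L5]=94
26. P0: load  L5  bus=[-]  L5: P0=S P1=I P2=O  mem[L5]=94
27. P0: store L2 := 97  bus=[BusUpgr]  L2: P0=M P1=I P2=I  mem[L2]=70
28. P2: load  L4  bus=[-]  L4: P0=I P1=I P2=M  mem[L4]=30
29. P2: store L5 := 84  bus=[BusUpgr]  L5: P0=I P1=I P2=M  mem[L5]=94
30. P0: load  L5  bus=[BusRd]  L5: P0=S P1=I P2=O  mem[L5]=94

bus = BusRd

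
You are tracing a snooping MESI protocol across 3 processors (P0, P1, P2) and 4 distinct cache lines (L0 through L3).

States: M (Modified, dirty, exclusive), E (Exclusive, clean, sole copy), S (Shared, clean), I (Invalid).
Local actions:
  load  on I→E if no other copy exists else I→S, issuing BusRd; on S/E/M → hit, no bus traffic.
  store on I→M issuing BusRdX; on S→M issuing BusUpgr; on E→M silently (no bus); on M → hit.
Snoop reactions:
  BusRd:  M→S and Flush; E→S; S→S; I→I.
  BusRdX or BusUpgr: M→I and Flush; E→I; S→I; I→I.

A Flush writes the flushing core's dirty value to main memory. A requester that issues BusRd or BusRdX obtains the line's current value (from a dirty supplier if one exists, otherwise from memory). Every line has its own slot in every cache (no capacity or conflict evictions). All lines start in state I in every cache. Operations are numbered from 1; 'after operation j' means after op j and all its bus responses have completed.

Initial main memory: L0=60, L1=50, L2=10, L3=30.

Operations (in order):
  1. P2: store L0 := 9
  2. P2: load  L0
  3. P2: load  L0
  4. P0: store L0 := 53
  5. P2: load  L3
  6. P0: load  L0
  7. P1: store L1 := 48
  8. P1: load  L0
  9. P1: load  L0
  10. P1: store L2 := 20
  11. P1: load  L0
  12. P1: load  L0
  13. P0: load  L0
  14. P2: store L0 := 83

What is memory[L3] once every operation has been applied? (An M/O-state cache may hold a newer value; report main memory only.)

step 1: P2: store L0 := 9  ⟶  IIM  (L0)  txn=BusRdX  M[L0]=60
step 2: P2: load  L0  ⟶  IIM  (L0)  txn=∅  M[L0]=60
step 3: P2: load  L0  ⟶  IIM  (L0)  txn=∅  M[L0]=60
step 4: P0: store L0 := 53  ⟶  MII  (L0)  txn=BusRdX+Flush  M[L0]=9
step 5: P2: load  L3  ⟶  IIE  (L3)  txn=BusRd  M[L3]=30
step 6: P0: load  L0  ⟶  MII  (L0)  txn=∅  M[L0]=9
step 7: P1: store L1 := 48  ⟶  IMI  (L1)  txn=BusRdX  M[L1]=50
step 8: P1: load  L0  ⟶  SSI  (L0)  txn=BusRd+Flush  M[L0]=53
step 9: P1: load  L0  ⟶  SSI  (L0)  txn=∅  M[L0]=53
step 10: P1: store L2 := 20  ⟶  IMI  (L2)  txn=BusRdX  M[L2]=10
step 11: P1: load  L0  ⟶  SSI  (L0)  txn=∅  M[L0]=53
step 12: P1: load  L0  ⟶  SSI  (L0)  txn=∅  M[L0]=53
step 13: P0: load  L0  ⟶  SSI  (L0)  txn=∅  M[L0]=53
step 14: P2: store L0 := 83  ⟶  IIM  (L0)  txn=BusRdX  M[L0]=53

memory[L3] = 30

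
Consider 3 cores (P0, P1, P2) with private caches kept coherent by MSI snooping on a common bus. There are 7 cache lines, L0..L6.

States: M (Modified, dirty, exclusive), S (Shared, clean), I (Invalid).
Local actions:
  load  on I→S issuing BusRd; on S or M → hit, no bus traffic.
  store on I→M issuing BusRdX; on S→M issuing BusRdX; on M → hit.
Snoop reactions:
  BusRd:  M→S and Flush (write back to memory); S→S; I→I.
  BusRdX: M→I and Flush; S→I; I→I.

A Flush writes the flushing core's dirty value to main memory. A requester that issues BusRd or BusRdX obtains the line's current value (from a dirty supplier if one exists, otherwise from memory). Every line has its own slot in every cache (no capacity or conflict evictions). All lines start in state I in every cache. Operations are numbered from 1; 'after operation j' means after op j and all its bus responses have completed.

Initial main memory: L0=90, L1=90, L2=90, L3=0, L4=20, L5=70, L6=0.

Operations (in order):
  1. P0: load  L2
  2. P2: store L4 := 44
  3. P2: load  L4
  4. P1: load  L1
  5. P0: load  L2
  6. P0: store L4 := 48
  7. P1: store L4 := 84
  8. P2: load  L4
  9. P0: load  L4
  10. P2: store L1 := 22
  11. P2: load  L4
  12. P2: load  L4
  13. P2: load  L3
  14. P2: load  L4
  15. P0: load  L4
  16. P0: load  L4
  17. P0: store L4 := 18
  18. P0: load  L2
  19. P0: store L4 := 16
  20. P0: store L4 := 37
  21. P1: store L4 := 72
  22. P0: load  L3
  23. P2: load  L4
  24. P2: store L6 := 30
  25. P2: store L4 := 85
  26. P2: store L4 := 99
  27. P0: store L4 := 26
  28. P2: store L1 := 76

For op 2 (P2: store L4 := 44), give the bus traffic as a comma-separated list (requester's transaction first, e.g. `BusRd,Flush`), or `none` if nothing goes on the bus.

bus = BusRdX

[1] P0: load  L2 | P0:S(90), P1:I, P2:I | bus: BusRd
[2] P2: store L4 := 44 | P0:I, P1:I, P2:M(44) | bus: BusRdX
[3] P2: load  L4 | P0:I, P1:I, P2:M(44) | bus: none
[4] P1: load  L1 | P0:I, P1:S(90), P2:I | bus: BusRd
[5] P0: load  L2 | P0:S(90), P1:I, P2:I | bus: none
[6] P0: store L4 := 48 | P0:M(48), P1:I, P2:I | bus: BusRdX,Flush
[7] P1: store L4 := 84 | P0:I, P1:M(84), P2:I | bus: BusRdX,Flush
[8] P2: load  L4 | P0:I, P1:S(84), P2:S(84) | bus: BusRd,Flush
[9] P0: load  L4 | P0:S(84), P1:S(84), P2:S(84) | bus: BusRd
[10] P2: store L1 := 22 | P0:I, P1:I, P2:M(22) | bus: BusRdX
[11] P2: load  L4 | P0:S(84), P1:S(84), P2:S(84) | bus: none
[12] P2: load  L4 | P0:S(84), P1:S(84), P2:S(84) | bus: none
[13] P2: load  L3 | P0:I, P1:I, P2:S(0) | bus: BusRd
[14] P2: load  L4 | P0:S(84), P1:S(84), P2:S(84) | bus: none
[15] P0: load  L4 | P0:S(84), P1:S(84), P2:S(84) | bus: none
[16] P0: load  L4 | P0:S(84), P1:S(84), P2:S(84) | bus: none
[17] P0: store L4 := 18 | P0:M(18), P1:I, P2:I | bus: BusRdX
[18] P0: load  L2 | P0:S(90), P1:I, P2:I | bus: none
[19] P0: store L4 := 16 | P0:M(16), P1:I, P2:I | bus: none
[20] P0: store L4 := 37 | P0:M(37), P1:I, P2:I | bus: none
[21] P1: store L4 := 72 | P0:I, P1:M(72), P2:I | bus: BusRdX,Flush
[22] P0: load  L3 | P0:S(0), P1:I, P2:S(0) | bus: BusRd
[23] P2: load  L4 | P0:I, P1:S(72), P2:S(72) | bus: BusRd,Flush
[24] P2: store L6 := 30 | P0:I, P1:I, P2:M(30) | bus: BusRdX
[25] P2: store L4 := 85 | P0:I, P1:I, P2:M(85) | bus: BusRdX
[26] P2: store L4 := 99 | P0:I, P1:I, P2:M(99) | bus: none
[27] P0: store L4 := 26 | P0:M(26), P1:I, P2:I | bus: BusRdX,Flush
[28] P2: store L1 := 76 | P0:I, P1:I, P2:M(76) | bus: none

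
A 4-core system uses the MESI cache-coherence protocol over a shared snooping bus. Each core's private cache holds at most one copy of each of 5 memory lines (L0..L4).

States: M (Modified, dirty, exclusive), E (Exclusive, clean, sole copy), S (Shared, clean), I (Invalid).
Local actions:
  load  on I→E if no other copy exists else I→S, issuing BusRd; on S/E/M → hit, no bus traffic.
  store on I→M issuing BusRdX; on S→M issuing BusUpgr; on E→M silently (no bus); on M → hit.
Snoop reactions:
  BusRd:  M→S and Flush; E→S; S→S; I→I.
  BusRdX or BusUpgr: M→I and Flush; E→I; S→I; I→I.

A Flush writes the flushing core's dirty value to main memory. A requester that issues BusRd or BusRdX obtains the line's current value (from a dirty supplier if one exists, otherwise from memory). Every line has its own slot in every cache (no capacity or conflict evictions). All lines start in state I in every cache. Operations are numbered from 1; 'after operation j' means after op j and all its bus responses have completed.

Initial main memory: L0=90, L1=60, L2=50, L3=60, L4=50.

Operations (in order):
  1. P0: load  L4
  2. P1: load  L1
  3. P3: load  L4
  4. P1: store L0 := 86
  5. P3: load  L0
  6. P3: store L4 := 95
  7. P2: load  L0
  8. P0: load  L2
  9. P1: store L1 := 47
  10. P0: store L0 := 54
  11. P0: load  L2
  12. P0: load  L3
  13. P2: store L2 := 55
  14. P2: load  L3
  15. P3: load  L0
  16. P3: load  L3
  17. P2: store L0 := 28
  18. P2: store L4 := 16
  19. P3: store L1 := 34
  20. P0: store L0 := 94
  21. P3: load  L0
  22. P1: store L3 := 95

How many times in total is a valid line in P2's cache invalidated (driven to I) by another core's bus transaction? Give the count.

[1] P0: load  L4 | P0:E(50), P1:I, P2:I, P3:I | bus: BusRd
[2] P1: load  L1 | P0:I, P1:E(60), P2:I, P3:I | bus: BusRd
[3] P3: load  L4 | P0:S(50), P1:I, P2:I, P3:S(50) | bus: BusRd
[4] P1: store L0 := 86 | P0:I, P1:M(86), P2:I, P3:I | bus: BusRdX
[5] P3: load  L0 | P0:I, P1:S(86), P2:I, P3:S(86) | bus: BusRd,Flush
[6] P3: store L4 := 95 | P0:I, P1:I, P2:I, P3:M(95) | bus: BusUpgr
[7] P2: load  L0 | P0:I, P1:S(86), P2:S(86), P3:S(86) | bus: BusRd
[8] P0: load  L2 | P0:E(50), P1:I, P2:I, P3:I | bus: BusRd
[9] P1: store L1 := 47 | P0:I, P1:M(47), P2:I, P3:I | bus: none
[10] P0: store L0 := 54 | P0:M(54), P1:I, P2:I, P3:I | bus: BusRdX
[11] P0: load  L2 | P0:E(50), P1:I, P2:I, P3:I | bus: none
[12] P0: load  L3 | P0:E(60), P1:I, P2:I, P3:I | bus: BusRd
[13] P2: store L2 := 55 | P0:I, P1:I, P2:M(55), P3:I | bus: BusRdX
[14] P2: load  L3 | P0:S(60), P1:I, P2:S(60), P3:I | bus: BusRd
[15] P3: load  L0 | P0:S(54), P1:I, P2:I, P3:S(54) | bus: BusRd,Flush
[16] P3: load  L3 | P0:S(60), P1:I, P2:S(60), P3:S(60) | bus: BusRd
[17] P2: store L0 := 28 | P0:I, P1:I, P2:M(28), P3:I | bus: BusRdX
[18] P2: store L4 := 16 | P0:I, P1:I, P2:M(16), P3:I | bus: BusRdX,Flush
[19] P3: store L1 := 34 | P0:I, P1:I, P2:I, P3:M(34) | bus: BusRdX,Flush
[20] P0: store L0 := 94 | P0:M(94), P1:I, P2:I, P3:I | bus: BusRdX,Flush
[21] P3: load  L0 | P0:S(94), P1:I, P2:I, P3:S(94) | bus: BusRd,Flush
[22] P1: store L3 := 95 | P0:I, P1:M(95), P2:I, P3:I | bus: BusRdX

invalidations = 3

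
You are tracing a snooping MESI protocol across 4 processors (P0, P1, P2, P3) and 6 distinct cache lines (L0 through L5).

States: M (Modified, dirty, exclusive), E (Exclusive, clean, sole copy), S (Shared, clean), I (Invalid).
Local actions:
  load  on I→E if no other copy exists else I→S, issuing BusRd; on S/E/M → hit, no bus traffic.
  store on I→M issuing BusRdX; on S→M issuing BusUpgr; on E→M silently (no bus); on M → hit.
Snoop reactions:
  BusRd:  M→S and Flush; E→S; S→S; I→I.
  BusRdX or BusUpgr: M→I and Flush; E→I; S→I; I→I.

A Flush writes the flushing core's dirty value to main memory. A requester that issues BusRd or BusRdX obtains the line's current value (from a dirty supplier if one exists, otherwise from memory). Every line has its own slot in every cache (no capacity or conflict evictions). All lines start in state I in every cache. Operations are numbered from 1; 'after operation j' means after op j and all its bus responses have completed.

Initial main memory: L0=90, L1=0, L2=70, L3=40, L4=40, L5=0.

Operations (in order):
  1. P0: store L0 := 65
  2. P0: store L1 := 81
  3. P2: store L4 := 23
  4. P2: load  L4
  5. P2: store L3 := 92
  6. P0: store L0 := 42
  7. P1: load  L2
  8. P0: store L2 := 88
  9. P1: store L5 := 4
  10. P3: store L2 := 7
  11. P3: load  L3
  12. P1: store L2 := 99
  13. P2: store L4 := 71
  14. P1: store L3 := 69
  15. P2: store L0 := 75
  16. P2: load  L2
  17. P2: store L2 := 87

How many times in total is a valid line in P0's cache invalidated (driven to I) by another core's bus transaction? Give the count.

invalidations = 2

  op1 P0: store L0 := 65 → M/I/I/I on L0; bus BusRdX; mem=90
  op2 P0: store L1 := 81 → M/I/I/I on L1; bus BusRdX; mem=0
  op3 P2: store L4 := 23 → I/I/M/I on L4; bus BusRdX; mem=40
  op4 P2: load  L4 → I/I/M/I on L4; bus (none); mem=40
  op5 P2: store L3 := 92 → I/I/M/I on L3; bus BusRdX; mem=40
  op6 P0: store L0 := 42 → M/I/I/I on L0; bus (none); mem=90
  op7 P1: load  L2 → I/E/I/I on L2; bus BusRd; mem=70
  op8 P0: store L2 := 88 → M/I/I/I on L2; bus BusRdX; mem=70
  op9 P1: store L5 := 4 → I/M/I/I on L5; bus BusRdX; mem=0
  op10 P3: store L2 := 7 → I/I/I/M on L2; bus BusRdX Flush; mem=88
  op11 P3: load  L3 → I/I/S/S on L3; bus BusRd Flush; mem=92
  op12 P1: store L2 := 99 → I/M/I/I on L2; bus BusRdX Flush; mem=7
  op13 P2: store L4 := 71 → I/I/M/I on L4; bus (none); mem=40
  op14 P1: store L3 := 69 → I/M/I/I on L3; bus BusRdX; mem=92
  op15 P2: store L0 := 75 → I/I/M/I on L0; bus BusRdX Flush; mem=42
  op16 P2: load  L2 → I/S/S/I on L2; bus BusRd Flush; mem=99
  op17 P2: store L2 := 87 → I/I/M/I on L2; bus BusUpgr; mem=99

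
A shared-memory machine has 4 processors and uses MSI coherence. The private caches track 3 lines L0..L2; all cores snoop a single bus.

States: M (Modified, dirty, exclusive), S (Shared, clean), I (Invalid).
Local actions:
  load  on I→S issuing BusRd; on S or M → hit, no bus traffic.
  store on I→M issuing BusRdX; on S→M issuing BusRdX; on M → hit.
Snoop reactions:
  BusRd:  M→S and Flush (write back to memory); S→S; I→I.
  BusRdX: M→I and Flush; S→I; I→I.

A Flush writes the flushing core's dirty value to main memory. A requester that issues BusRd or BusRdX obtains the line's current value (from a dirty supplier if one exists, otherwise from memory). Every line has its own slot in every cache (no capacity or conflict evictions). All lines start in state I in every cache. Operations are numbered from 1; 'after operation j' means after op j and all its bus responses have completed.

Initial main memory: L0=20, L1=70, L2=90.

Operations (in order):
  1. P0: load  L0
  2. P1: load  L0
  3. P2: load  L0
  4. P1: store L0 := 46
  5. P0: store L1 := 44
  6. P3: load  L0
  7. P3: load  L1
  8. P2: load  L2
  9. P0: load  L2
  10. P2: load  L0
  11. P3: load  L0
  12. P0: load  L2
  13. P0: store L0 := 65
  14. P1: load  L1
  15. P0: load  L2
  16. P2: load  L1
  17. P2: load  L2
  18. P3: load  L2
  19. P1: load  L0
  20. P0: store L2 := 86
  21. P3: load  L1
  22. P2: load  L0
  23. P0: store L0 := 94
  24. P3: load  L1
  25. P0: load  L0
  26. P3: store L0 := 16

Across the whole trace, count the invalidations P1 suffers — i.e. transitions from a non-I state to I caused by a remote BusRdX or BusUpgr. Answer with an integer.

invalidations = 2

[1] P0: load  L0 | P0:S(20), P1:I, P2:I, P3:I | bus: BusRd
[2] P1: load  L0 | P0:S(20), P1:S(20), P2:I, P3:I | bus: BusRd
[3] P2: load  L0 | P0:S(20), P1:S(20), P2:S(20), P3:I | bus: BusRd
[4] P1: store L0 := 46 | P0:I, P1:M(46), P2:I, P3:I | bus: BusRdX
[5] P0: store L1 := 44 | P0:M(44), P1:I, P2:I, P3:I | bus: BusRdX
[6] P3: load  L0 | P0:I, P1:S(46), P2:I, P3:S(46) | bus: BusRd,Flush
[7] P3: load  L1 | P0:S(44), P1:I, P2:I, P3:S(44) | bus: BusRd,Flush
[8] P2: load  L2 | P0:I, P1:I, P2:S(90), P3:I | bus: BusRd
[9] P0: load  L2 | P0:S(90), P1:I, P2:S(90), P3:I | bus: BusRd
[10] P2: load  L0 | P0:I, P1:S(46), P2:S(46), P3:S(46) | bus: BusRd
[11] P3: load  L0 | P0:I, P1:S(46), P2:S(46), P3:S(46) | bus: none
[12] P0: load  L2 | P0:S(90), P1:I, P2:S(90), P3:I | bus: none
[13] P0: store L0 := 65 | P0:M(65), P1:I, P2:I, P3:I | bus: BusRdX
[14] P1: load  L1 | P0:S(44), P1:S(44), P2:I, P3:S(44) | bus: BusRd
[15] P0: load  L2 | P0:S(90), P1:I, P2:S(90), P3:I | bus: none
[16] P2: load  L1 | P0:S(44), P1:S(44), P2:S(44), P3:S(44) | bus: BusRd
[17] P2: load  L2 | P0:S(90), P1:I, P2:S(90), P3:I | bus: none
[18] P3: load  L2 | P0:S(90), P1:I, P2:S(90), P3:S(90) | bus: BusRd
[19] P1: load  L0 | P0:S(65), P1:S(65), P2:I, P3:I | bus: BusRd,Flush
[20] P0: store L2 := 86 | P0:M(86), P1:I, P2:I, P3:I | bus: BusRdX
[21] P3: load  L1 | P0:S(44), P1:S(44), P2:S(44), P3:S(44) | bus: none
[22] P2: load  L0 | P0:S(65), P1:S(65), P2:S(65), P3:I | bus: BusRd
[23] P0: store L0 := 94 | P0:M(94), P1:I, P2:I, P3:I | bus: BusRdX
[24] P3: load  L1 | P0:S(44), P1:S(44), P2:S(44), P3:S(44) | bus: none
[25] P0: load  L0 | P0:M(94), P1:I, P2:I, P3:I | bus: none
[26] P3: store L0 := 16 | P0:I, P1:I, P2:I, P3:M(16) | bus: BusRdX,Flush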